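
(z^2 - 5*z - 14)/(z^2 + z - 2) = (z - 7)/(z - 1)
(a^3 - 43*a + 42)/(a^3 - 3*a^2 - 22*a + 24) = (a + 7)/(a + 4)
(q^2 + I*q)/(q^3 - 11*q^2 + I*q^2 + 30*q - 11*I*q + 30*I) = q/(q^2 - 11*q + 30)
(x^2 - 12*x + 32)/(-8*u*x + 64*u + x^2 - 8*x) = (x - 4)/(-8*u + x)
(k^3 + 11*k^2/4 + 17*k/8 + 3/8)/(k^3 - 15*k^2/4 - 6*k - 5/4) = (k + 3/2)/(k - 5)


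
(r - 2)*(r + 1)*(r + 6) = r^3 + 5*r^2 - 8*r - 12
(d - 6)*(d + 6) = d^2 - 36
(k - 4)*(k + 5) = k^2 + k - 20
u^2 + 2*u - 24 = (u - 4)*(u + 6)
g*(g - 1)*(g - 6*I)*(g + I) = g^4 - g^3 - 5*I*g^3 + 6*g^2 + 5*I*g^2 - 6*g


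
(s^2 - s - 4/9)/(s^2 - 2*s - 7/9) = (3*s - 4)/(3*s - 7)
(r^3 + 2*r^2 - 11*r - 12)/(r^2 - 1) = (r^2 + r - 12)/(r - 1)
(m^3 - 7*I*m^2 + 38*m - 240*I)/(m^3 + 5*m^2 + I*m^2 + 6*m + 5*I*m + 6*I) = (m^3 - 7*I*m^2 + 38*m - 240*I)/(m^3 + m^2*(5 + I) + m*(6 + 5*I) + 6*I)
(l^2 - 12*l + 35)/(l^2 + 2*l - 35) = (l - 7)/(l + 7)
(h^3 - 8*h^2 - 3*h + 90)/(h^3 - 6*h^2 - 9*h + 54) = (h - 5)/(h - 3)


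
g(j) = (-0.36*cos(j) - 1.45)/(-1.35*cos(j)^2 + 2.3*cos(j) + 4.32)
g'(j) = (-2.7*sin(j)*cos(j) + 2.3*sin(j))*(-0.36*cos(j) - 1.45)/(-1.35*cos(j)^2 + 2.3*cos(j) + 4.32)^2 + 0.36*sin(j)/(-1.35*cos(j)^2 + 2.3*cos(j) + 4.32) = (0.486*cos(j)^2 + 3.915*cos(j) - 1.7798)*sin(j)/(1.8225*cos(j)^4 - 6.21*cos(j)^3 - 6.374*cos(j)^2 + 19.872*cos(j) + 18.6624)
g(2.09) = -0.45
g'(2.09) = -0.39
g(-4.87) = -0.32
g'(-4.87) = -0.05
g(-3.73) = -0.78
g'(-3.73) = -1.20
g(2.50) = -0.72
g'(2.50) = -1.06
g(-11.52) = -0.32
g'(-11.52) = 0.01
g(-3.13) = -1.63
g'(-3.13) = 0.13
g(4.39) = -0.39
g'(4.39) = 0.24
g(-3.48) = -1.17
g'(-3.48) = -1.86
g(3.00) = -1.52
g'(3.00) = -1.41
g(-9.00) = -1.02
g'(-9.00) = 1.67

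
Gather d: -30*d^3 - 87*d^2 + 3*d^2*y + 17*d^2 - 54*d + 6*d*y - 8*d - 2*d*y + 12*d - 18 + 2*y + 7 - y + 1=-30*d^3 + d^2*(3*y - 70) + d*(4*y - 50) + y - 10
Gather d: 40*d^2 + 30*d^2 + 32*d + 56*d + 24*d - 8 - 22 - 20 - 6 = 70*d^2 + 112*d - 56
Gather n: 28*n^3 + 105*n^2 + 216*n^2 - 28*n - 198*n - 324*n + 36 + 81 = 28*n^3 + 321*n^2 - 550*n + 117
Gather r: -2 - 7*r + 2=-7*r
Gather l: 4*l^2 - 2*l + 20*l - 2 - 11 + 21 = 4*l^2 + 18*l + 8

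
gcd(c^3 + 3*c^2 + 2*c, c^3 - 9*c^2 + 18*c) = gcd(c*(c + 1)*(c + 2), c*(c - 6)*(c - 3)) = c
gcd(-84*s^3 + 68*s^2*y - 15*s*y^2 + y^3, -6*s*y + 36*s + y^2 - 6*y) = -6*s + y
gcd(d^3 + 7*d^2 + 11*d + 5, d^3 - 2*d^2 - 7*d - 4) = d^2 + 2*d + 1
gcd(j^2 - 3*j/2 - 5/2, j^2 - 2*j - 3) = j + 1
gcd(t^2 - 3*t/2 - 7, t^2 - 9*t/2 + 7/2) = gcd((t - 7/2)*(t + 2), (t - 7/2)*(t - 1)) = t - 7/2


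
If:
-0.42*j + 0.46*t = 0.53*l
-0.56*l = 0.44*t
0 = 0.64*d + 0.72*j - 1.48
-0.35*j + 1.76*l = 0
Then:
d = 2.31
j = 0.00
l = 0.00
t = 0.00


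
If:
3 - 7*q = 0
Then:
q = 3/7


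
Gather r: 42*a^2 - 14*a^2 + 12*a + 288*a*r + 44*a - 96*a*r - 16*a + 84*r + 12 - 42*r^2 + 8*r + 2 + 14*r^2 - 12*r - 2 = 28*a^2 + 40*a - 28*r^2 + r*(192*a + 80) + 12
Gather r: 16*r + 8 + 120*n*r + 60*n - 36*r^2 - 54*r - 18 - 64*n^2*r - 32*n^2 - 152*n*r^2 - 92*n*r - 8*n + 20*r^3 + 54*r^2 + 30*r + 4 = -32*n^2 + 52*n + 20*r^3 + r^2*(18 - 152*n) + r*(-64*n^2 + 28*n - 8) - 6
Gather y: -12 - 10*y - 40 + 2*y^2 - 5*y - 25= 2*y^2 - 15*y - 77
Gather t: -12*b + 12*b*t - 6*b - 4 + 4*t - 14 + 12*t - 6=-18*b + t*(12*b + 16) - 24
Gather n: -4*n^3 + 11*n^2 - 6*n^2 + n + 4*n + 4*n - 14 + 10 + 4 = -4*n^3 + 5*n^2 + 9*n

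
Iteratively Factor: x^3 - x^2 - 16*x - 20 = (x + 2)*(x^2 - 3*x - 10) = (x + 2)^2*(x - 5)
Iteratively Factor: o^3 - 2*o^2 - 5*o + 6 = (o + 2)*(o^2 - 4*o + 3) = (o - 1)*(o + 2)*(o - 3)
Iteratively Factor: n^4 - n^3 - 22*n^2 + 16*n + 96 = (n - 3)*(n^3 + 2*n^2 - 16*n - 32) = (n - 3)*(n + 2)*(n^2 - 16) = (n - 4)*(n - 3)*(n + 2)*(n + 4)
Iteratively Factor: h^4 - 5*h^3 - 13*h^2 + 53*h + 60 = (h - 5)*(h^3 - 13*h - 12) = (h - 5)*(h - 4)*(h^2 + 4*h + 3) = (h - 5)*(h - 4)*(h + 1)*(h + 3)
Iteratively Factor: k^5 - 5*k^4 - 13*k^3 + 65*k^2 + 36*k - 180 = (k - 5)*(k^4 - 13*k^2 + 36) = (k - 5)*(k - 2)*(k^3 + 2*k^2 - 9*k - 18) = (k - 5)*(k - 2)*(k + 3)*(k^2 - k - 6) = (k - 5)*(k - 2)*(k + 2)*(k + 3)*(k - 3)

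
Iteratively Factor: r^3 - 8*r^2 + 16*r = (r - 4)*(r^2 - 4*r) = (r - 4)^2*(r)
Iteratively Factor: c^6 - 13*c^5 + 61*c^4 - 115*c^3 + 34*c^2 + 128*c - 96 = (c + 1)*(c^5 - 14*c^4 + 75*c^3 - 190*c^2 + 224*c - 96) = (c - 3)*(c + 1)*(c^4 - 11*c^3 + 42*c^2 - 64*c + 32) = (c - 4)*(c - 3)*(c + 1)*(c^3 - 7*c^2 + 14*c - 8) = (c - 4)*(c - 3)*(c - 2)*(c + 1)*(c^2 - 5*c + 4) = (c - 4)^2*(c - 3)*(c - 2)*(c + 1)*(c - 1)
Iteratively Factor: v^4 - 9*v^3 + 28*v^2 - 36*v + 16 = (v - 2)*(v^3 - 7*v^2 + 14*v - 8) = (v - 2)*(v - 1)*(v^2 - 6*v + 8) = (v - 2)^2*(v - 1)*(v - 4)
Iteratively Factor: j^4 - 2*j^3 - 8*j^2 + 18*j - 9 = (j - 1)*(j^3 - j^2 - 9*j + 9) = (j - 1)^2*(j^2 - 9) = (j - 1)^2*(j + 3)*(j - 3)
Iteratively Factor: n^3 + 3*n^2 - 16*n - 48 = (n + 3)*(n^2 - 16) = (n + 3)*(n + 4)*(n - 4)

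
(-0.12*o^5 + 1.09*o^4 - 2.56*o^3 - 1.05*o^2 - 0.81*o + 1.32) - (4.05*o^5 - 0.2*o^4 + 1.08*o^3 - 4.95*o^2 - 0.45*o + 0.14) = -4.17*o^5 + 1.29*o^4 - 3.64*o^3 + 3.9*o^2 - 0.36*o + 1.18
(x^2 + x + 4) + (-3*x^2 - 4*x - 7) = -2*x^2 - 3*x - 3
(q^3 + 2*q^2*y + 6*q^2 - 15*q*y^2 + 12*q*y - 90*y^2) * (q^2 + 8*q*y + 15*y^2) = q^5 + 10*q^4*y + 6*q^4 + 16*q^3*y^2 + 60*q^3*y - 90*q^2*y^3 + 96*q^2*y^2 - 225*q*y^4 - 540*q*y^3 - 1350*y^4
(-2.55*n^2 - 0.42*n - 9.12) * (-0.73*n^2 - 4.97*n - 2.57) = 1.8615*n^4 + 12.9801*n^3 + 15.2985*n^2 + 46.4058*n + 23.4384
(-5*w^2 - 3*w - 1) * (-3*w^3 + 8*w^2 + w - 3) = 15*w^5 - 31*w^4 - 26*w^3 + 4*w^2 + 8*w + 3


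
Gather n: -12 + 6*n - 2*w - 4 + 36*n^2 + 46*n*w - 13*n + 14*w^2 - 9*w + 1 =36*n^2 + n*(46*w - 7) + 14*w^2 - 11*w - 15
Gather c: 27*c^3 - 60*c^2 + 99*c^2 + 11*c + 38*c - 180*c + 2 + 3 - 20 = 27*c^3 + 39*c^2 - 131*c - 15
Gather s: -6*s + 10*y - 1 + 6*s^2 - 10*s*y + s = 6*s^2 + s*(-10*y - 5) + 10*y - 1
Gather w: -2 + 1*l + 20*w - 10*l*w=l + w*(20 - 10*l) - 2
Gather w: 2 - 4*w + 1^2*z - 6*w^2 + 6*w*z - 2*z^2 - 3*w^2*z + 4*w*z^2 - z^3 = w^2*(-3*z - 6) + w*(4*z^2 + 6*z - 4) - z^3 - 2*z^2 + z + 2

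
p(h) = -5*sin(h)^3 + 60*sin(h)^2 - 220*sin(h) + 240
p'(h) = -15*sin(h)^2*cos(h) + 120*sin(h)*cos(h) - 220*cos(h)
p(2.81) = 174.57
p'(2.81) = 172.58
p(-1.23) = 504.83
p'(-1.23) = -115.79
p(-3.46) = 176.85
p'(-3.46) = 174.66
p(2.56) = 136.42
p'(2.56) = 132.53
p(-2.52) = 389.45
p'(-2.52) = 239.79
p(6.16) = 267.95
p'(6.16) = -233.19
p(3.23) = 259.90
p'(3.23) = 229.81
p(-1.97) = 497.55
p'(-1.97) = 133.43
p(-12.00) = 138.46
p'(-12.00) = -134.96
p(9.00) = 159.17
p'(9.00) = 157.71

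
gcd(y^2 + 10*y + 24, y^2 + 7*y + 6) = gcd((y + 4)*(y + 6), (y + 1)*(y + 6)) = y + 6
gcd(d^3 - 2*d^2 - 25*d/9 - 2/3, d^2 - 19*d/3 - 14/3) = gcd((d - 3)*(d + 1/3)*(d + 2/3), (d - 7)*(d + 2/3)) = d + 2/3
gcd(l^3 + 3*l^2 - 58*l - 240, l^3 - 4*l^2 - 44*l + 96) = l^2 - 2*l - 48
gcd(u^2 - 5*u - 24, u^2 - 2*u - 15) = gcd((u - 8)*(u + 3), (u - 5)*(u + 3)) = u + 3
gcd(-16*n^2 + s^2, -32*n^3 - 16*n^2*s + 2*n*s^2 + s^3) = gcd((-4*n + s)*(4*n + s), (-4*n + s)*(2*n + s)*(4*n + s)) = -16*n^2 + s^2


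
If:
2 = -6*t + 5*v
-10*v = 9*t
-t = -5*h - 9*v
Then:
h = -26/75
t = -4/21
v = 6/35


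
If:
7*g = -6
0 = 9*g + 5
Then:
No Solution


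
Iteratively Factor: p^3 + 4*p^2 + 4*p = (p + 2)*(p^2 + 2*p) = (p + 2)^2*(p)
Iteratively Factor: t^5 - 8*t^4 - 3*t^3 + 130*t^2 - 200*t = (t - 2)*(t^4 - 6*t^3 - 15*t^2 + 100*t) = (t - 2)*(t + 4)*(t^3 - 10*t^2 + 25*t) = (t - 5)*(t - 2)*(t + 4)*(t^2 - 5*t) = (t - 5)^2*(t - 2)*(t + 4)*(t)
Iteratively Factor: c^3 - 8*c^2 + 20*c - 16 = (c - 2)*(c^2 - 6*c + 8) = (c - 2)^2*(c - 4)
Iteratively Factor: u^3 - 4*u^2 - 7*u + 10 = (u - 5)*(u^2 + u - 2) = (u - 5)*(u + 2)*(u - 1)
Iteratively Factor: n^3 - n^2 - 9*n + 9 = (n + 3)*(n^2 - 4*n + 3) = (n - 3)*(n + 3)*(n - 1)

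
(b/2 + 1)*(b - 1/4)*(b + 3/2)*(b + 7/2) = b^4/2 + 27*b^3/8 + 27*b^2/4 + 107*b/32 - 21/16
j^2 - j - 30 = (j - 6)*(j + 5)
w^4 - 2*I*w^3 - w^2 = w^2*(w - I)^2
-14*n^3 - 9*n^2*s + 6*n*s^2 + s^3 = (-2*n + s)*(n + s)*(7*n + s)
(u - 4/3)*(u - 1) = u^2 - 7*u/3 + 4/3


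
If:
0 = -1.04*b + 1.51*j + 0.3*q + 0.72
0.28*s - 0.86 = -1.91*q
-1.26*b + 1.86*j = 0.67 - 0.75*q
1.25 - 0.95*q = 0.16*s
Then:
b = 170.83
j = 118.24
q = -5.36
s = 39.66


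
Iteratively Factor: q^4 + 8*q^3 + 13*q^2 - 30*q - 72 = (q - 2)*(q^3 + 10*q^2 + 33*q + 36) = (q - 2)*(q + 3)*(q^2 + 7*q + 12) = (q - 2)*(q + 3)^2*(q + 4)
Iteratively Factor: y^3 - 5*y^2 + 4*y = (y)*(y^2 - 5*y + 4) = y*(y - 1)*(y - 4)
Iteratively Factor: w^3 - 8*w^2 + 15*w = (w - 3)*(w^2 - 5*w) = w*(w - 3)*(w - 5)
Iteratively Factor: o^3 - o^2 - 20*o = (o - 5)*(o^2 + 4*o) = o*(o - 5)*(o + 4)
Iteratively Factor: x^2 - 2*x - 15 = (x + 3)*(x - 5)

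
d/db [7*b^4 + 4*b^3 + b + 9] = 28*b^3 + 12*b^2 + 1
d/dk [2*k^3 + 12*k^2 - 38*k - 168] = 6*k^2 + 24*k - 38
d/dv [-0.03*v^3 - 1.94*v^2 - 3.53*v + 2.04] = -0.09*v^2 - 3.88*v - 3.53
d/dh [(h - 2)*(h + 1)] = 2*h - 1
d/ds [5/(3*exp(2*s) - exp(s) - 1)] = (5 - 30*exp(s))*exp(s)/(-3*exp(2*s) + exp(s) + 1)^2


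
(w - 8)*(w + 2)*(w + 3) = w^3 - 3*w^2 - 34*w - 48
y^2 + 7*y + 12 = (y + 3)*(y + 4)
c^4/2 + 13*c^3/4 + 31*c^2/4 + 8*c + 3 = (c/2 + 1/2)*(c + 3/2)*(c + 2)^2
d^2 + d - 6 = (d - 2)*(d + 3)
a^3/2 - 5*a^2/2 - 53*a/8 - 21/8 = (a/2 + 1/4)*(a - 7)*(a + 3/2)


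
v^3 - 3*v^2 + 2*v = v*(v - 2)*(v - 1)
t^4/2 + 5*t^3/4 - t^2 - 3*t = t*(t/2 + 1)*(t - 3/2)*(t + 2)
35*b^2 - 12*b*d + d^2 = (-7*b + d)*(-5*b + d)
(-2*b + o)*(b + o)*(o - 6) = -2*b^2*o + 12*b^2 - b*o^2 + 6*b*o + o^3 - 6*o^2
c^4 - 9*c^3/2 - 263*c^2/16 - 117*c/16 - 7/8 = (c - 7)*(c + 1/4)^2*(c + 2)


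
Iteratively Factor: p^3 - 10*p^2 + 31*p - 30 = (p - 3)*(p^2 - 7*p + 10) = (p - 3)*(p - 2)*(p - 5)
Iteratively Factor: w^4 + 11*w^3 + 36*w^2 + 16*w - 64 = (w + 4)*(w^3 + 7*w^2 + 8*w - 16) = (w - 1)*(w + 4)*(w^2 + 8*w + 16) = (w - 1)*(w + 4)^2*(w + 4)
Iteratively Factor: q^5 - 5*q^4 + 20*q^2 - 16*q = (q - 1)*(q^4 - 4*q^3 - 4*q^2 + 16*q) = (q - 1)*(q + 2)*(q^3 - 6*q^2 + 8*q) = q*(q - 1)*(q + 2)*(q^2 - 6*q + 8) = q*(q - 2)*(q - 1)*(q + 2)*(q - 4)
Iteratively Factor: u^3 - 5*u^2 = (u)*(u^2 - 5*u) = u^2*(u - 5)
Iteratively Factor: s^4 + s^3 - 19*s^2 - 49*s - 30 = (s - 5)*(s^3 + 6*s^2 + 11*s + 6) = (s - 5)*(s + 2)*(s^2 + 4*s + 3) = (s - 5)*(s + 1)*(s + 2)*(s + 3)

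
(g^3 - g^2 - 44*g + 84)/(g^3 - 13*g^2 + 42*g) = (g^2 + 5*g - 14)/(g*(g - 7))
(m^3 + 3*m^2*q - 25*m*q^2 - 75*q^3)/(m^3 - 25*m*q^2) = (m + 3*q)/m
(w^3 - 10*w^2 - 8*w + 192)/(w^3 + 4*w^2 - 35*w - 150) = (w^2 - 4*w - 32)/(w^2 + 10*w + 25)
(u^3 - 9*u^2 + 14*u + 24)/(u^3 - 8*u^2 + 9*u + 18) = (u - 4)/(u - 3)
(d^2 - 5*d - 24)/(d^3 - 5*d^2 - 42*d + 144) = (d + 3)/(d^2 + 3*d - 18)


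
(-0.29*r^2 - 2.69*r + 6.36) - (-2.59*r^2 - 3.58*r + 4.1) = 2.3*r^2 + 0.89*r + 2.26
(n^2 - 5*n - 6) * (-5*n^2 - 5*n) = -5*n^4 + 20*n^3 + 55*n^2 + 30*n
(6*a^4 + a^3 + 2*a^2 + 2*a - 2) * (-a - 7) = -6*a^5 - 43*a^4 - 9*a^3 - 16*a^2 - 12*a + 14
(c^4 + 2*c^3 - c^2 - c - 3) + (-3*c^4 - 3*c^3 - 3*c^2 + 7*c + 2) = -2*c^4 - c^3 - 4*c^2 + 6*c - 1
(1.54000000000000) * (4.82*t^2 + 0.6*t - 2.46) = 7.4228*t^2 + 0.924*t - 3.7884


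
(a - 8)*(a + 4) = a^2 - 4*a - 32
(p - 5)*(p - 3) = p^2 - 8*p + 15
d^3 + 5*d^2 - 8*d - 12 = (d - 2)*(d + 1)*(d + 6)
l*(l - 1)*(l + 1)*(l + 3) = l^4 + 3*l^3 - l^2 - 3*l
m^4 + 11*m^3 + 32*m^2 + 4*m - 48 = (m - 1)*(m + 2)*(m + 4)*(m + 6)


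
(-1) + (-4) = -5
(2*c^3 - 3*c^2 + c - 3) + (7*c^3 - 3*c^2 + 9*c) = 9*c^3 - 6*c^2 + 10*c - 3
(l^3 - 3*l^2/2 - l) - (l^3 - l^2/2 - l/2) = -l^2 - l/2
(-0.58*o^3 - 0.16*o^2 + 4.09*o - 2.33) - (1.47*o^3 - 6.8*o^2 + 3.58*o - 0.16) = -2.05*o^3 + 6.64*o^2 + 0.51*o - 2.17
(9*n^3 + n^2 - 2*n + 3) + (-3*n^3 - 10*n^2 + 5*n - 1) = 6*n^3 - 9*n^2 + 3*n + 2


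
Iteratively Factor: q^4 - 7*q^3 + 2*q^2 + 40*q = (q)*(q^3 - 7*q^2 + 2*q + 40) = q*(q + 2)*(q^2 - 9*q + 20) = q*(q - 4)*(q + 2)*(q - 5)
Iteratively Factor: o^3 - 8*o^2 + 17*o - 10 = (o - 1)*(o^2 - 7*o + 10) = (o - 5)*(o - 1)*(o - 2)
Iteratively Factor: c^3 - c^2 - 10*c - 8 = (c + 2)*(c^2 - 3*c - 4) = (c - 4)*(c + 2)*(c + 1)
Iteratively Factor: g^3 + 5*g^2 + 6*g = (g)*(g^2 + 5*g + 6) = g*(g + 2)*(g + 3)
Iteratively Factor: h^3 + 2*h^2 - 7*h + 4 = (h + 4)*(h^2 - 2*h + 1) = (h - 1)*(h + 4)*(h - 1)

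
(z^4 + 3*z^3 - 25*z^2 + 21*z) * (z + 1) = z^5 + 4*z^4 - 22*z^3 - 4*z^2 + 21*z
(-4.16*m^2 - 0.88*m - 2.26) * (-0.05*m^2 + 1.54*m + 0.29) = 0.208*m^4 - 6.3624*m^3 - 2.4486*m^2 - 3.7356*m - 0.6554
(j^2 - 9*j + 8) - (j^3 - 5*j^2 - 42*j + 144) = -j^3 + 6*j^2 + 33*j - 136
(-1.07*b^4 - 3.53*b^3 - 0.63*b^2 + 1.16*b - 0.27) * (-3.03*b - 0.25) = 3.2421*b^5 + 10.9634*b^4 + 2.7914*b^3 - 3.3573*b^2 + 0.5281*b + 0.0675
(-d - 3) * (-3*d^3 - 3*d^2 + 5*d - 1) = 3*d^4 + 12*d^3 + 4*d^2 - 14*d + 3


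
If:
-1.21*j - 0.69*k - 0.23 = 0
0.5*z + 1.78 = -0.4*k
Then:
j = 0.712809917355372*z + 2.34752066115702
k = -1.25*z - 4.45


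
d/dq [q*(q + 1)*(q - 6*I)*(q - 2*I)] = 4*q^3 + q^2*(3 - 24*I) + q*(-24 - 16*I) - 12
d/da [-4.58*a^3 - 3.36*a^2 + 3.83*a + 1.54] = -13.74*a^2 - 6.72*a + 3.83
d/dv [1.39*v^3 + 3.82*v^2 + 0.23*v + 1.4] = 4.17*v^2 + 7.64*v + 0.23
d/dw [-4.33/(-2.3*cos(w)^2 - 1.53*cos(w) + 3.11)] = (19.918*cos(w) + 6.6249)*sin(w)/(2.3*cos(w)^2 + 1.53*cos(w) - 3.11)^2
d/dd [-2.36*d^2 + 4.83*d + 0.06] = 4.83 - 4.72*d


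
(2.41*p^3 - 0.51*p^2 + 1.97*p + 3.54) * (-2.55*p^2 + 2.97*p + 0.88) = -6.1455*p^5 + 8.4582*p^4 - 4.4174*p^3 - 3.6249*p^2 + 12.2474*p + 3.1152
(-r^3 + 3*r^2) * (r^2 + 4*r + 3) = -r^5 - r^4 + 9*r^3 + 9*r^2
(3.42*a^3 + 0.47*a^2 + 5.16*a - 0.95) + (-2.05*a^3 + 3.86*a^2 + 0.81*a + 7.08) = 1.37*a^3 + 4.33*a^2 + 5.97*a + 6.13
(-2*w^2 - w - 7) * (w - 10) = -2*w^3 + 19*w^2 + 3*w + 70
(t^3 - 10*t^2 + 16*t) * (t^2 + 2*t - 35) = t^5 - 8*t^4 - 39*t^3 + 382*t^2 - 560*t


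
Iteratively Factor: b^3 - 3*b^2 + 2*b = (b - 1)*(b^2 - 2*b) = b*(b - 1)*(b - 2)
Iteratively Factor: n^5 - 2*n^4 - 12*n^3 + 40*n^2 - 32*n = (n + 4)*(n^4 - 6*n^3 + 12*n^2 - 8*n) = n*(n + 4)*(n^3 - 6*n^2 + 12*n - 8) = n*(n - 2)*(n + 4)*(n^2 - 4*n + 4) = n*(n - 2)^2*(n + 4)*(n - 2)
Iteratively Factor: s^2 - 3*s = (s - 3)*(s)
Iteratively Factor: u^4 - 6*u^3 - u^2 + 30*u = (u + 2)*(u^3 - 8*u^2 + 15*u) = u*(u + 2)*(u^2 - 8*u + 15) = u*(u - 3)*(u + 2)*(u - 5)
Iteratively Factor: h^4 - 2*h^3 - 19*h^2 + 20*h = (h)*(h^3 - 2*h^2 - 19*h + 20) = h*(h + 4)*(h^2 - 6*h + 5) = h*(h - 5)*(h + 4)*(h - 1)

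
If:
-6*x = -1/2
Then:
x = 1/12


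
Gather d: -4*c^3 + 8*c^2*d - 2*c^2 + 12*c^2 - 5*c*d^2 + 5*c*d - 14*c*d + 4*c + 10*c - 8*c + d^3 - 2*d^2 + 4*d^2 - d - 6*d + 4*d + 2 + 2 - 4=-4*c^3 + 10*c^2 + 6*c + d^3 + d^2*(2 - 5*c) + d*(8*c^2 - 9*c - 3)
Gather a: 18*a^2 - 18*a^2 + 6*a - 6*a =0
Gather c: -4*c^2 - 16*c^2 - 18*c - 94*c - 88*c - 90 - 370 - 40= -20*c^2 - 200*c - 500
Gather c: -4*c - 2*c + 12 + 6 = 18 - 6*c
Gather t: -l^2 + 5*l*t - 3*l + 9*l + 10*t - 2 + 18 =-l^2 + 6*l + t*(5*l + 10) + 16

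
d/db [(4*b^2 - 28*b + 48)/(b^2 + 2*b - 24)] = 36/(b^2 + 12*b + 36)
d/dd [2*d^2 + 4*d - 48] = 4*d + 4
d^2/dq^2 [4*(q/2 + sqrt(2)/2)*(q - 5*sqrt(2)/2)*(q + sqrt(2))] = 12*q - 2*sqrt(2)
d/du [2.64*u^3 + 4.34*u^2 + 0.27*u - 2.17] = 7.92*u^2 + 8.68*u + 0.27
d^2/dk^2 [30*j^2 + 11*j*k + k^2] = 2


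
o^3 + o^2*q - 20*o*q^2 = o*(o - 4*q)*(o + 5*q)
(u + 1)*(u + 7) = u^2 + 8*u + 7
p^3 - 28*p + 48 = (p - 4)*(p - 2)*(p + 6)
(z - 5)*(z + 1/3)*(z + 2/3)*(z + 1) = z^4 - 3*z^3 - 79*z^2/9 - 53*z/9 - 10/9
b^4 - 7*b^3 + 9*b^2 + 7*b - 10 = (b - 5)*(b - 2)*(b - 1)*(b + 1)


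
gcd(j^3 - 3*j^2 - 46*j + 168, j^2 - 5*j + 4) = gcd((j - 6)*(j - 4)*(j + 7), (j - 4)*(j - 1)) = j - 4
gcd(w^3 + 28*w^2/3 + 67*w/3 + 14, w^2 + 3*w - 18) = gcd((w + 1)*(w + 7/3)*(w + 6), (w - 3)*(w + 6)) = w + 6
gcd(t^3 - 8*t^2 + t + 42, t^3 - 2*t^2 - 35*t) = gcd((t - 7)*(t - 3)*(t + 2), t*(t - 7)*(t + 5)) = t - 7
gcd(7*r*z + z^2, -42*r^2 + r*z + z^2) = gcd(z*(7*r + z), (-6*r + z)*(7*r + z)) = 7*r + z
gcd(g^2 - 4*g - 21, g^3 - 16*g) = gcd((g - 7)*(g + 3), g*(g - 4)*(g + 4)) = 1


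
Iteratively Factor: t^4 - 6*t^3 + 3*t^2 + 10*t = (t - 2)*(t^3 - 4*t^2 - 5*t) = (t - 5)*(t - 2)*(t^2 + t) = t*(t - 5)*(t - 2)*(t + 1)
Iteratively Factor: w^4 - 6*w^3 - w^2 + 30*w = (w)*(w^3 - 6*w^2 - w + 30) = w*(w - 3)*(w^2 - 3*w - 10) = w*(w - 5)*(w - 3)*(w + 2)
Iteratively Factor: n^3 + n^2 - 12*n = (n + 4)*(n^2 - 3*n) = (n - 3)*(n + 4)*(n)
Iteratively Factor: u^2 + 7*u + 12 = (u + 3)*(u + 4)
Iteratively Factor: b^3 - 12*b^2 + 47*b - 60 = (b - 4)*(b^2 - 8*b + 15) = (b - 4)*(b - 3)*(b - 5)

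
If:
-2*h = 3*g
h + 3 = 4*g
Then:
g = 6/11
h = -9/11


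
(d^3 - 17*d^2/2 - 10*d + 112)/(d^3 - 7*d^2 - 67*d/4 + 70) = 2*(d - 4)/(2*d - 5)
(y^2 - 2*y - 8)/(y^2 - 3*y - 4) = (y + 2)/(y + 1)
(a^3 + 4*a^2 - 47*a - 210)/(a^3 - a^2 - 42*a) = (a + 5)/a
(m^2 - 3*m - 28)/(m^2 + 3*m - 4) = (m - 7)/(m - 1)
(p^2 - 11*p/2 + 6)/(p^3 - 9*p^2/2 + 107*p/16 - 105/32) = 16*(p - 4)/(16*p^2 - 48*p + 35)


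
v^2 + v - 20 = (v - 4)*(v + 5)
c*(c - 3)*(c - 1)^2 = c^4 - 5*c^3 + 7*c^2 - 3*c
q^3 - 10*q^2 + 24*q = q*(q - 6)*(q - 4)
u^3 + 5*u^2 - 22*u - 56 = (u - 4)*(u + 2)*(u + 7)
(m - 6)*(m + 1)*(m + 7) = m^3 + 2*m^2 - 41*m - 42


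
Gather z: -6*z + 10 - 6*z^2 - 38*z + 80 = -6*z^2 - 44*z + 90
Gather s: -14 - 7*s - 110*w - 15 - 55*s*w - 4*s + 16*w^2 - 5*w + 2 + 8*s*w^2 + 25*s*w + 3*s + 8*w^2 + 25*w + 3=s*(8*w^2 - 30*w - 8) + 24*w^2 - 90*w - 24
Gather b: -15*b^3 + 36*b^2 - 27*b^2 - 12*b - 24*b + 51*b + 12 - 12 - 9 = -15*b^3 + 9*b^2 + 15*b - 9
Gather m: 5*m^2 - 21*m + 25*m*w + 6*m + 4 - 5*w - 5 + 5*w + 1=5*m^2 + m*(25*w - 15)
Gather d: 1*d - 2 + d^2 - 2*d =d^2 - d - 2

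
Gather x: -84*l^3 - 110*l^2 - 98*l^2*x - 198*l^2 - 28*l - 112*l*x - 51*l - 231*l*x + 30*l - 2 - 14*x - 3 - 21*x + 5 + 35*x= -84*l^3 - 308*l^2 - 49*l + x*(-98*l^2 - 343*l)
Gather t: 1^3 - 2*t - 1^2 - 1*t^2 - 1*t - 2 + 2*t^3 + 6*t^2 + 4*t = 2*t^3 + 5*t^2 + t - 2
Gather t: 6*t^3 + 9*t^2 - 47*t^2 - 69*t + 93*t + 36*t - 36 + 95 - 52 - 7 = 6*t^3 - 38*t^2 + 60*t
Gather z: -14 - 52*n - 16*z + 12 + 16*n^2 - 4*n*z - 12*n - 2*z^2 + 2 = 16*n^2 - 64*n - 2*z^2 + z*(-4*n - 16)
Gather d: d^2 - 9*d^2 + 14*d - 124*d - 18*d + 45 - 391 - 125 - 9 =-8*d^2 - 128*d - 480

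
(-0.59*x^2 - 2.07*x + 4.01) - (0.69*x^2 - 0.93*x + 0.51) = -1.28*x^2 - 1.14*x + 3.5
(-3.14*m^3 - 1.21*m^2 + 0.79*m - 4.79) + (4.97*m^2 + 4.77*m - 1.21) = -3.14*m^3 + 3.76*m^2 + 5.56*m - 6.0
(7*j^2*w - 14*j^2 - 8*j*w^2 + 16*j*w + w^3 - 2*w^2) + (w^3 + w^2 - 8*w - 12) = 7*j^2*w - 14*j^2 - 8*j*w^2 + 16*j*w + 2*w^3 - w^2 - 8*w - 12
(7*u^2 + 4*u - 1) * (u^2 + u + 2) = 7*u^4 + 11*u^3 + 17*u^2 + 7*u - 2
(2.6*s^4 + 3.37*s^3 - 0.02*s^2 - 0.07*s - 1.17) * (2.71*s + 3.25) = 7.046*s^5 + 17.5827*s^4 + 10.8983*s^3 - 0.2547*s^2 - 3.3982*s - 3.8025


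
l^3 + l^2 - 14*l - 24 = (l - 4)*(l + 2)*(l + 3)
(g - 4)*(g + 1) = g^2 - 3*g - 4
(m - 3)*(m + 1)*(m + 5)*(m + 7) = m^4 + 10*m^3 + 8*m^2 - 106*m - 105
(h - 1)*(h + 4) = h^2 + 3*h - 4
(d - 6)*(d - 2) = d^2 - 8*d + 12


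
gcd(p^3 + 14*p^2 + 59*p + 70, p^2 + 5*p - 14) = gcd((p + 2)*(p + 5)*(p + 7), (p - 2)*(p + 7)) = p + 7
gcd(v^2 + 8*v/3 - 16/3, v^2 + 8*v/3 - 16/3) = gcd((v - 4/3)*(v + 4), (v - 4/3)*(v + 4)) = v^2 + 8*v/3 - 16/3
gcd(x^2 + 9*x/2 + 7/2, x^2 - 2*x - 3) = x + 1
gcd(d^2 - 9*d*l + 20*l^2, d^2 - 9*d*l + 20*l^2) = d^2 - 9*d*l + 20*l^2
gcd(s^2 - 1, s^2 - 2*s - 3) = s + 1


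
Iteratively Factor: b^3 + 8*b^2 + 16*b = (b)*(b^2 + 8*b + 16) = b*(b + 4)*(b + 4)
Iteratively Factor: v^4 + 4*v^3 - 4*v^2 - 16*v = (v - 2)*(v^3 + 6*v^2 + 8*v) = (v - 2)*(v + 4)*(v^2 + 2*v) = (v - 2)*(v + 2)*(v + 4)*(v)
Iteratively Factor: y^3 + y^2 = (y)*(y^2 + y) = y*(y + 1)*(y)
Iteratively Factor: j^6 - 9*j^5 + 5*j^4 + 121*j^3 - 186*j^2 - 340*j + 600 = (j - 5)*(j^5 - 4*j^4 - 15*j^3 + 46*j^2 + 44*j - 120) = (j - 5)*(j + 2)*(j^4 - 6*j^3 - 3*j^2 + 52*j - 60) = (j - 5)*(j - 2)*(j + 2)*(j^3 - 4*j^2 - 11*j + 30) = (j - 5)^2*(j - 2)*(j + 2)*(j^2 + j - 6) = (j - 5)^2*(j - 2)^2*(j + 2)*(j + 3)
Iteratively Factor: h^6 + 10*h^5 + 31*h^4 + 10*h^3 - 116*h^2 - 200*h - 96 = (h + 1)*(h^5 + 9*h^4 + 22*h^3 - 12*h^2 - 104*h - 96) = (h + 1)*(h + 4)*(h^4 + 5*h^3 + 2*h^2 - 20*h - 24) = (h + 1)*(h + 3)*(h + 4)*(h^3 + 2*h^2 - 4*h - 8) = (h + 1)*(h + 2)*(h + 3)*(h + 4)*(h^2 - 4) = (h - 2)*(h + 1)*(h + 2)*(h + 3)*(h + 4)*(h + 2)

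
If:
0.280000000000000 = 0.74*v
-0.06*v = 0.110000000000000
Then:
No Solution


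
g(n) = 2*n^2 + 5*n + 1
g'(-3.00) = -7.00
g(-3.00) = 4.00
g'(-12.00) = -43.00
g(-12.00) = 229.00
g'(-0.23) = 4.08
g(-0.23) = -0.04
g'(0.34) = 6.36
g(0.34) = 2.93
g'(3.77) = 20.08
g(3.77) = 48.28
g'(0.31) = 6.24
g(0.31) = 2.74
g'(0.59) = 7.36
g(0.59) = 4.65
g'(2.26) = 14.04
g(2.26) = 22.52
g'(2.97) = 16.88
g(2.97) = 33.49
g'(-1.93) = -2.72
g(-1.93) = -1.20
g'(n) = 4*n + 5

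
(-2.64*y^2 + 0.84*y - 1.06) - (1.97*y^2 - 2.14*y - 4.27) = -4.61*y^2 + 2.98*y + 3.21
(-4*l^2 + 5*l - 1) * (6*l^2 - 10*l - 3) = -24*l^4 + 70*l^3 - 44*l^2 - 5*l + 3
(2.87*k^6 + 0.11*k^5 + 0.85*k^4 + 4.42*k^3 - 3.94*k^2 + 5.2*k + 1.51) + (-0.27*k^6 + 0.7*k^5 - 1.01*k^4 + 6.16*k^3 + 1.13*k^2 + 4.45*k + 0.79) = 2.6*k^6 + 0.81*k^5 - 0.16*k^4 + 10.58*k^3 - 2.81*k^2 + 9.65*k + 2.3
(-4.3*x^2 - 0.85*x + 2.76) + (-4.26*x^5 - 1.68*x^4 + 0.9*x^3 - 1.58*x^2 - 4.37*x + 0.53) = -4.26*x^5 - 1.68*x^4 + 0.9*x^3 - 5.88*x^2 - 5.22*x + 3.29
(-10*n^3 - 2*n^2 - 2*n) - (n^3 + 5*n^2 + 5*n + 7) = -11*n^3 - 7*n^2 - 7*n - 7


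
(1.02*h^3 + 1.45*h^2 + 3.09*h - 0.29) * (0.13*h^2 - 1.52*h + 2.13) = 0.1326*h^5 - 1.3619*h^4 + 0.3703*h^3 - 1.646*h^2 + 7.0225*h - 0.6177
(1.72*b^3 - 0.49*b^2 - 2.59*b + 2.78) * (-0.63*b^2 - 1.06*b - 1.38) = -1.0836*b^5 - 1.5145*b^4 - 0.2225*b^3 + 1.6702*b^2 + 0.627399999999999*b - 3.8364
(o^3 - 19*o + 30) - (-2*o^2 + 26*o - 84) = o^3 + 2*o^2 - 45*o + 114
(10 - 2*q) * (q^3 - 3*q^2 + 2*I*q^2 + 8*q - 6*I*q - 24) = -2*q^4 + 16*q^3 - 4*I*q^3 - 46*q^2 + 32*I*q^2 + 128*q - 60*I*q - 240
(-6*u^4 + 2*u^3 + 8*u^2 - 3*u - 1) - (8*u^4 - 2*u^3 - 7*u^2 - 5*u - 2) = -14*u^4 + 4*u^3 + 15*u^2 + 2*u + 1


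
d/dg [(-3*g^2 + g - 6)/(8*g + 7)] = (-24*g^2 - 42*g + 55)/(64*g^2 + 112*g + 49)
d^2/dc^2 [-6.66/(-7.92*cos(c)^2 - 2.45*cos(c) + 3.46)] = (-1671.031296*(1 - cos(c)^2)^2 - 387.69192*cos(c)^3 - 1605.513546*cos(c)^2 + 718.92702*cos(c) + 2115.99522)/(7.92*cos(c)^2 + 2.45*cos(c) - 3.46)^3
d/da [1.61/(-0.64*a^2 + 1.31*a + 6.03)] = (2.0608*a - 2.1091)/(-0.64*a^2 + 1.31*a + 6.03)^2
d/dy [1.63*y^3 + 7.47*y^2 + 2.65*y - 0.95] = 4.89*y^2 + 14.94*y + 2.65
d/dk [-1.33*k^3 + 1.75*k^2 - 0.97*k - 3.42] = -3.99*k^2 + 3.5*k - 0.97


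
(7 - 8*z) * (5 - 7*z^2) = 56*z^3 - 49*z^2 - 40*z + 35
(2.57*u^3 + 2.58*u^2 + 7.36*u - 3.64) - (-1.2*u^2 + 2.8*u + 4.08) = 2.57*u^3 + 3.78*u^2 + 4.56*u - 7.72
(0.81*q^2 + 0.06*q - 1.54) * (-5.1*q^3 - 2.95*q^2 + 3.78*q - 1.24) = -4.131*q^5 - 2.6955*q^4 + 10.7388*q^3 + 3.7654*q^2 - 5.8956*q + 1.9096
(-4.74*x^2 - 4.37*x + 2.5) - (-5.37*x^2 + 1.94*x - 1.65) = 0.63*x^2 - 6.31*x + 4.15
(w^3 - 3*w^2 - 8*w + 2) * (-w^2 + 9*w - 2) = -w^5 + 12*w^4 - 21*w^3 - 68*w^2 + 34*w - 4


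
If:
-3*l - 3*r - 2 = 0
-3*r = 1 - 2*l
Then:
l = -1/5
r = -7/15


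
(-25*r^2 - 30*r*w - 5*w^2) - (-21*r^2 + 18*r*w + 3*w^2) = -4*r^2 - 48*r*w - 8*w^2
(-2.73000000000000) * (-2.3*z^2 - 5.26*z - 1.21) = 6.279*z^2 + 14.3598*z + 3.3033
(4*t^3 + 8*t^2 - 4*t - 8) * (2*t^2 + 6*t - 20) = 8*t^5 + 40*t^4 - 40*t^3 - 200*t^2 + 32*t + 160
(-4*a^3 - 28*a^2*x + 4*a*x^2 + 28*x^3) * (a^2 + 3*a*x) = -4*a^5 - 40*a^4*x - 80*a^3*x^2 + 40*a^2*x^3 + 84*a*x^4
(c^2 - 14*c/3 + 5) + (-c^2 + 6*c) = 4*c/3 + 5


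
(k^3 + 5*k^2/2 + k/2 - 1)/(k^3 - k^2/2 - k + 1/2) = (k + 2)/(k - 1)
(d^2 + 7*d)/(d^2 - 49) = d/(d - 7)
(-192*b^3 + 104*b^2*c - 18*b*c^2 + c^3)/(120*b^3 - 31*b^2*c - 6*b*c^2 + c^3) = (-24*b^2 + 10*b*c - c^2)/(15*b^2 - 2*b*c - c^2)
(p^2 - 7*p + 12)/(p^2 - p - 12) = (p - 3)/(p + 3)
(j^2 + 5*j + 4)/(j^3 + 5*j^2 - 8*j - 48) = (j + 1)/(j^2 + j - 12)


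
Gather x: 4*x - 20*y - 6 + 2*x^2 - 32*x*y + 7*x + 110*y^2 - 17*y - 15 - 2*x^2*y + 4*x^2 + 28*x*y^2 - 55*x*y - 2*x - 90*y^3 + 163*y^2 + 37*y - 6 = x^2*(6 - 2*y) + x*(28*y^2 - 87*y + 9) - 90*y^3 + 273*y^2 - 27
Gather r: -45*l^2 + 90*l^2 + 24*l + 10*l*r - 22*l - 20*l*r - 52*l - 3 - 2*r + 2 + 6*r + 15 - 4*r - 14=45*l^2 - 10*l*r - 50*l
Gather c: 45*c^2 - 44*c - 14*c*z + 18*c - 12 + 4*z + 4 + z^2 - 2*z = 45*c^2 + c*(-14*z - 26) + z^2 + 2*z - 8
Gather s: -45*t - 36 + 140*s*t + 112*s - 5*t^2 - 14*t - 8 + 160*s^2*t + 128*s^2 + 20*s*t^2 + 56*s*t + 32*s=s^2*(160*t + 128) + s*(20*t^2 + 196*t + 144) - 5*t^2 - 59*t - 44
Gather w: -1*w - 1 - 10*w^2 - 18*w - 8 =-10*w^2 - 19*w - 9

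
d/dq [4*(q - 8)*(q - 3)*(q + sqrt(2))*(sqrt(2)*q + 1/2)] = 16*sqrt(2)*q^3 - 132*sqrt(2)*q^2 + 30*q^2 - 220*q + 196*sqrt(2)*q - 22*sqrt(2) + 240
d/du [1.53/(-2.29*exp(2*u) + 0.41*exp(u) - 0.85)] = (7.0074*exp(u) - 0.6273)*exp(u)/(2.29*exp(2*u) - 0.41*exp(u) + 0.85)^2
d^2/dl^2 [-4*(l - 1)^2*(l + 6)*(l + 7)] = -48*l^2 - 264*l - 136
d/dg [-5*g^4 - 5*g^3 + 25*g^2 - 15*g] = -20*g^3 - 15*g^2 + 50*g - 15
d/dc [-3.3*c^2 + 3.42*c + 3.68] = 3.42 - 6.6*c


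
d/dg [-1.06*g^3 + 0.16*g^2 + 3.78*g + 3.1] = -3.18*g^2 + 0.32*g + 3.78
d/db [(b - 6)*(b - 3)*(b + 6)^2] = 4*b^3 + 9*b^2 - 108*b - 108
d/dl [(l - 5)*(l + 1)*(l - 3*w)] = 3*l^2 - 6*l*w - 8*l + 12*w - 5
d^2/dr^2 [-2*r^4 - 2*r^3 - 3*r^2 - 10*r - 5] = -24*r^2 - 12*r - 6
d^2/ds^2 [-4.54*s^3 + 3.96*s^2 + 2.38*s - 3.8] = 7.92 - 27.24*s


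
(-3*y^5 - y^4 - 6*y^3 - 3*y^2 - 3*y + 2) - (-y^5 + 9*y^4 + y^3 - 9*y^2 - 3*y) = -2*y^5 - 10*y^4 - 7*y^3 + 6*y^2 + 2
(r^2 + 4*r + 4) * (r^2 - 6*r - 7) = r^4 - 2*r^3 - 27*r^2 - 52*r - 28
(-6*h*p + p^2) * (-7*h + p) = 42*h^2*p - 13*h*p^2 + p^3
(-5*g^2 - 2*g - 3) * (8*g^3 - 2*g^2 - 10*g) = -40*g^5 - 6*g^4 + 30*g^3 + 26*g^2 + 30*g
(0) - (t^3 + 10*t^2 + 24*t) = -t^3 - 10*t^2 - 24*t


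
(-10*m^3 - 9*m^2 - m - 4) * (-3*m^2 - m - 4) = 30*m^5 + 37*m^4 + 52*m^3 + 49*m^2 + 8*m + 16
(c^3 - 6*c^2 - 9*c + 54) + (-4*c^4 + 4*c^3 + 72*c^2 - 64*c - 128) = -4*c^4 + 5*c^3 + 66*c^2 - 73*c - 74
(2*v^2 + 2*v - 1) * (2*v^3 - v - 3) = 4*v^5 + 4*v^4 - 4*v^3 - 8*v^2 - 5*v + 3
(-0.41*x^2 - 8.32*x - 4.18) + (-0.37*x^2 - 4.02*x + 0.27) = -0.78*x^2 - 12.34*x - 3.91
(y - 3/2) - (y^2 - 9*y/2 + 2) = -y^2 + 11*y/2 - 7/2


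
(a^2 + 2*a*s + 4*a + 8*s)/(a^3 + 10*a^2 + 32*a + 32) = (a + 2*s)/(a^2 + 6*a + 8)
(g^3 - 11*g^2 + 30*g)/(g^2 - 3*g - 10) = g*(g - 6)/(g + 2)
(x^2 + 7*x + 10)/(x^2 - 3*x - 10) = (x + 5)/(x - 5)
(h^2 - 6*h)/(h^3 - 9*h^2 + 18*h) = 1/(h - 3)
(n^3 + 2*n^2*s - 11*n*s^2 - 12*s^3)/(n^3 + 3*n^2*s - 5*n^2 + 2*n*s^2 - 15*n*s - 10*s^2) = (n^2 + n*s - 12*s^2)/(n^2 + 2*n*s - 5*n - 10*s)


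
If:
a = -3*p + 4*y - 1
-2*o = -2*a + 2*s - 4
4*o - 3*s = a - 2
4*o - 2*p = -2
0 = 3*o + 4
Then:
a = -10/3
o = -4/3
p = -5/3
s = 0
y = -11/6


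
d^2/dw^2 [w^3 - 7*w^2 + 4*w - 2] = 6*w - 14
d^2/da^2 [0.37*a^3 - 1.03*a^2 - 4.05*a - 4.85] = 2.22*a - 2.06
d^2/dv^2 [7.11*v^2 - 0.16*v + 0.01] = 14.2200000000000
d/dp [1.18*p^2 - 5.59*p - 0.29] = 2.36*p - 5.59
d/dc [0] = 0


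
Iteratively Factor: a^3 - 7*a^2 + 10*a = (a - 2)*(a^2 - 5*a) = (a - 5)*(a - 2)*(a)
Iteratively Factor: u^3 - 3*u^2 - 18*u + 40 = (u + 4)*(u^2 - 7*u + 10) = (u - 2)*(u + 4)*(u - 5)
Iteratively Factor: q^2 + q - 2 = (q + 2)*(q - 1)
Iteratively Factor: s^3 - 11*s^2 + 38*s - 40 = (s - 4)*(s^2 - 7*s + 10) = (s - 5)*(s - 4)*(s - 2)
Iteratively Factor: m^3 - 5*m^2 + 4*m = (m - 1)*(m^2 - 4*m) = m*(m - 1)*(m - 4)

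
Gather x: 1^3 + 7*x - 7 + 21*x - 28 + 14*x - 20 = 42*x - 54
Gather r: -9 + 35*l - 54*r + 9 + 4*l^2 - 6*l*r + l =4*l^2 + 36*l + r*(-6*l - 54)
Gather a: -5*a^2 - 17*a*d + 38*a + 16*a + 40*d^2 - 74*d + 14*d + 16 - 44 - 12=-5*a^2 + a*(54 - 17*d) + 40*d^2 - 60*d - 40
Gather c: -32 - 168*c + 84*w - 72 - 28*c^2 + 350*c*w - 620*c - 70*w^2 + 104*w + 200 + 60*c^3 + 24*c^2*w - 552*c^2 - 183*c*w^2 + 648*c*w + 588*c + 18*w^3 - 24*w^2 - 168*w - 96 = 60*c^3 + c^2*(24*w - 580) + c*(-183*w^2 + 998*w - 200) + 18*w^3 - 94*w^2 + 20*w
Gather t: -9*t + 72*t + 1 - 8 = 63*t - 7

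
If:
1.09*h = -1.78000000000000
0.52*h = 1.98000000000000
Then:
No Solution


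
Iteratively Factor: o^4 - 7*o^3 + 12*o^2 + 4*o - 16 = (o - 2)*(o^3 - 5*o^2 + 2*o + 8) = (o - 2)^2*(o^2 - 3*o - 4) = (o - 2)^2*(o + 1)*(o - 4)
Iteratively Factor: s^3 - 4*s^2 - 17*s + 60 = (s - 5)*(s^2 + s - 12) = (s - 5)*(s - 3)*(s + 4)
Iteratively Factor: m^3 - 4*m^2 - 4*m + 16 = (m - 2)*(m^2 - 2*m - 8) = (m - 4)*(m - 2)*(m + 2)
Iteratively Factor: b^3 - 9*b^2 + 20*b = (b - 5)*(b^2 - 4*b) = b*(b - 5)*(b - 4)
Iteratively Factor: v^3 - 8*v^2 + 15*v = (v - 5)*(v^2 - 3*v) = (v - 5)*(v - 3)*(v)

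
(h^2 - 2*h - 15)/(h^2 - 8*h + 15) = (h + 3)/(h - 3)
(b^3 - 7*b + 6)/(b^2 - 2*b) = b + 2 - 3/b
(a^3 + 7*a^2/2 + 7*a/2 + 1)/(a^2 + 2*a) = a + 3/2 + 1/(2*a)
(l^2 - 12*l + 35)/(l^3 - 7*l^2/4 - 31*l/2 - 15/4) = 4*(l - 7)/(4*l^2 + 13*l + 3)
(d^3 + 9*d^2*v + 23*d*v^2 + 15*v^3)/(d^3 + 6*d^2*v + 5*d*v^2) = (d + 3*v)/d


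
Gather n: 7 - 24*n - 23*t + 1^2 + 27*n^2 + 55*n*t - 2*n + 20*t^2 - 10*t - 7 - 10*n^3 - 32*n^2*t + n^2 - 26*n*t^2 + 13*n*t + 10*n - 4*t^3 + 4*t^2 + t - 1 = -10*n^3 + n^2*(28 - 32*t) + n*(-26*t^2 + 68*t - 16) - 4*t^3 + 24*t^2 - 32*t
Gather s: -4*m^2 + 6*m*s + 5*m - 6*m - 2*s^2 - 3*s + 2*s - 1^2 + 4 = -4*m^2 - m - 2*s^2 + s*(6*m - 1) + 3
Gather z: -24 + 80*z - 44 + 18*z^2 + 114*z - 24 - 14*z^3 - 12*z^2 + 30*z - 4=-14*z^3 + 6*z^2 + 224*z - 96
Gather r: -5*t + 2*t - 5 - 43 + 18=-3*t - 30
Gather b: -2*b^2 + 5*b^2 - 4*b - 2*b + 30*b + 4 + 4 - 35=3*b^2 + 24*b - 27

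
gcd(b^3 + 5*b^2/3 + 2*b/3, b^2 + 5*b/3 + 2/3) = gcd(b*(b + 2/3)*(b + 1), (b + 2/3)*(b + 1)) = b^2 + 5*b/3 + 2/3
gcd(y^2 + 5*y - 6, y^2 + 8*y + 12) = y + 6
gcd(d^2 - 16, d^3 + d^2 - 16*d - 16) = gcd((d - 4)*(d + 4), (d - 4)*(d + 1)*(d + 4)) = d^2 - 16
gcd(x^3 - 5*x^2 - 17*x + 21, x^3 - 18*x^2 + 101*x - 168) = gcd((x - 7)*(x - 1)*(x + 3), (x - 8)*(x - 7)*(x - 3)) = x - 7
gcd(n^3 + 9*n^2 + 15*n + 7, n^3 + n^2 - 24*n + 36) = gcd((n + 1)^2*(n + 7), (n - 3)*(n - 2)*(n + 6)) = 1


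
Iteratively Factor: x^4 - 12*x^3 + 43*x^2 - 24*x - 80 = (x - 4)*(x^3 - 8*x^2 + 11*x + 20) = (x - 4)^2*(x^2 - 4*x - 5) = (x - 5)*(x - 4)^2*(x + 1)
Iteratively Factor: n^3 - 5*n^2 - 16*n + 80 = (n - 4)*(n^2 - n - 20) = (n - 4)*(n + 4)*(n - 5)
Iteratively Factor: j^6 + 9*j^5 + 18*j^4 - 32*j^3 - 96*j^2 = (j + 4)*(j^5 + 5*j^4 - 2*j^3 - 24*j^2) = j*(j + 4)*(j^4 + 5*j^3 - 2*j^2 - 24*j) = j*(j + 3)*(j + 4)*(j^3 + 2*j^2 - 8*j) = j^2*(j + 3)*(j + 4)*(j^2 + 2*j - 8) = j^2*(j + 3)*(j + 4)^2*(j - 2)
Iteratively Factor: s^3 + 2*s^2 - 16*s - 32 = (s - 4)*(s^2 + 6*s + 8) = (s - 4)*(s + 2)*(s + 4)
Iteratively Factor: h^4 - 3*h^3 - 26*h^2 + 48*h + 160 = (h + 2)*(h^3 - 5*h^2 - 16*h + 80) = (h + 2)*(h + 4)*(h^2 - 9*h + 20) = (h - 4)*(h + 2)*(h + 4)*(h - 5)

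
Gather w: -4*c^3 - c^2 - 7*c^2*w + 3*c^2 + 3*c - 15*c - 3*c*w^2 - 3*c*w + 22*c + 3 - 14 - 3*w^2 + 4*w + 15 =-4*c^3 + 2*c^2 + 10*c + w^2*(-3*c - 3) + w*(-7*c^2 - 3*c + 4) + 4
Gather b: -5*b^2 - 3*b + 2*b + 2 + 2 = -5*b^2 - b + 4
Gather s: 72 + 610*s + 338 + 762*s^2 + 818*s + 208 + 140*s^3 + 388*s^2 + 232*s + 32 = 140*s^3 + 1150*s^2 + 1660*s + 650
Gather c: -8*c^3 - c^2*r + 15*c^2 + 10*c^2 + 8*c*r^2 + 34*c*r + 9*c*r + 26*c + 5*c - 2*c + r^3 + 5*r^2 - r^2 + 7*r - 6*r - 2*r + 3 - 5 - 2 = -8*c^3 + c^2*(25 - r) + c*(8*r^2 + 43*r + 29) + r^3 + 4*r^2 - r - 4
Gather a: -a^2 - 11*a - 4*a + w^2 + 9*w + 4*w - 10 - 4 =-a^2 - 15*a + w^2 + 13*w - 14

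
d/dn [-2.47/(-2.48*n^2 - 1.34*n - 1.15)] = (-12.2512*n - 3.3098)/(2.48*n^2 + 1.34*n + 1.15)^2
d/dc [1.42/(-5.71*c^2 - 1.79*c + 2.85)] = (16.2164*c + 2.5418)/(5.71*c^2 + 1.79*c - 2.85)^2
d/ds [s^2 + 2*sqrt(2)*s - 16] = 2*s + 2*sqrt(2)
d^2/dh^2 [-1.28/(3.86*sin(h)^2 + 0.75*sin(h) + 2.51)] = (76.285952*sin(h)^4 + 11.1168*sin(h)^3 - 163.31456*sin(h)^2 - 24.6432*sin(h) + 23.362816)/(3.86*sin(h)^2 + 0.75*sin(h) + 2.51)^3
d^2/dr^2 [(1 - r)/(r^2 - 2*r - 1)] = 2*(r - 1)*(-3*r^2 + 6*r + 4*(r - 1)^2 + 3)/(-r^2 + 2*r + 1)^3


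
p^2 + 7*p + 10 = (p + 2)*(p + 5)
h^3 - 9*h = h*(h - 3)*(h + 3)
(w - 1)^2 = w^2 - 2*w + 1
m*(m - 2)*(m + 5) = m^3 + 3*m^2 - 10*m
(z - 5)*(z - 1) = z^2 - 6*z + 5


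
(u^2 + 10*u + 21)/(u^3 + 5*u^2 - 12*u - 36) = (u^2 + 10*u + 21)/(u^3 + 5*u^2 - 12*u - 36)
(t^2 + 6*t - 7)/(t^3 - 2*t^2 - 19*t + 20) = (t + 7)/(t^2 - t - 20)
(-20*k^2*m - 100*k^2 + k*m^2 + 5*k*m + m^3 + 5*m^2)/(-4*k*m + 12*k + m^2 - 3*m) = (5*k*m + 25*k + m^2 + 5*m)/(m - 3)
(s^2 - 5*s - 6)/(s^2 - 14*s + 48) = (s + 1)/(s - 8)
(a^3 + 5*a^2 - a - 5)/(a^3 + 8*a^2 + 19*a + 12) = (a^2 + 4*a - 5)/(a^2 + 7*a + 12)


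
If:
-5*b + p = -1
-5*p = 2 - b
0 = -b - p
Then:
No Solution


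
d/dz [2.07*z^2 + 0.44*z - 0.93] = 4.14*z + 0.44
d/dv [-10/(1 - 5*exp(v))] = -50*exp(v)/(5*exp(v) - 1)^2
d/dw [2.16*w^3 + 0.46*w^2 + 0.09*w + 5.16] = 6.48*w^2 + 0.92*w + 0.09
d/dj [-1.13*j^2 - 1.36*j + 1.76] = -2.26*j - 1.36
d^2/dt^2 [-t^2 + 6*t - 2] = -2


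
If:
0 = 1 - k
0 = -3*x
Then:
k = 1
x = 0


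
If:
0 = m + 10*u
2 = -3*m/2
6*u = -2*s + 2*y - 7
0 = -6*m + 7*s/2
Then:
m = -4/3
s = -16/7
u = 2/15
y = 113/70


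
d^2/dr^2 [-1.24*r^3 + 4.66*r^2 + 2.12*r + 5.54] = 9.32 - 7.44*r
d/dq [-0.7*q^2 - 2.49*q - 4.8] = -1.4*q - 2.49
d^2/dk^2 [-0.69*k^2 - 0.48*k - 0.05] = -1.38000000000000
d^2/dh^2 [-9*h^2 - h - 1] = -18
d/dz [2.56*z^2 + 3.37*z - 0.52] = 5.12*z + 3.37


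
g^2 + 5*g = g*(g + 5)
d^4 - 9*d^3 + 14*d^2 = d^2*(d - 7)*(d - 2)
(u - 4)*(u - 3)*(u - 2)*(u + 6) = u^4 - 3*u^3 - 28*u^2 + 132*u - 144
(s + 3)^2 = s^2 + 6*s + 9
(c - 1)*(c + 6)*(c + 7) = c^3 + 12*c^2 + 29*c - 42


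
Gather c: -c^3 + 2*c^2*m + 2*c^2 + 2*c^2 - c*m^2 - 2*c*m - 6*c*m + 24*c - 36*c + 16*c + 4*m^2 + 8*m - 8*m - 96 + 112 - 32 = -c^3 + c^2*(2*m + 4) + c*(-m^2 - 8*m + 4) + 4*m^2 - 16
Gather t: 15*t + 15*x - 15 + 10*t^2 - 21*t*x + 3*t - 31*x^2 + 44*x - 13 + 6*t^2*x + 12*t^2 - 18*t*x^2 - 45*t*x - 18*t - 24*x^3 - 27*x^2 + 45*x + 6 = t^2*(6*x + 22) + t*(-18*x^2 - 66*x) - 24*x^3 - 58*x^2 + 104*x - 22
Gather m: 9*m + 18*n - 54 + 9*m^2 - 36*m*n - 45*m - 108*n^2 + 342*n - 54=9*m^2 + m*(-36*n - 36) - 108*n^2 + 360*n - 108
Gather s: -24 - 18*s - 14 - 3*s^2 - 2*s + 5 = -3*s^2 - 20*s - 33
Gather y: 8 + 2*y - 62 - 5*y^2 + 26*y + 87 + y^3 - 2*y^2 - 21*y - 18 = y^3 - 7*y^2 + 7*y + 15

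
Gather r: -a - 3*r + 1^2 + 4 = -a - 3*r + 5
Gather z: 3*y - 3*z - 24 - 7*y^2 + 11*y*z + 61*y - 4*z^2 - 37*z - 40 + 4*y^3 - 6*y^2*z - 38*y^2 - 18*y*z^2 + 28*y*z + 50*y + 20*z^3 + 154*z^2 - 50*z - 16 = 4*y^3 - 45*y^2 + 114*y + 20*z^3 + z^2*(150 - 18*y) + z*(-6*y^2 + 39*y - 90) - 80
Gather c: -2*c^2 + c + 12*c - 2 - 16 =-2*c^2 + 13*c - 18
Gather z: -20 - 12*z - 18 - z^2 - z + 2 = -z^2 - 13*z - 36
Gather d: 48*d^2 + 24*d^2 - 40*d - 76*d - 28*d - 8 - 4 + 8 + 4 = 72*d^2 - 144*d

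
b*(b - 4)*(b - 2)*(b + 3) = b^4 - 3*b^3 - 10*b^2 + 24*b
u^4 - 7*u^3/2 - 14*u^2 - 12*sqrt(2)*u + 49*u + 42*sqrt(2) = (u - 7/2)*(u - 3*sqrt(2))*(u + sqrt(2))*(u + 2*sqrt(2))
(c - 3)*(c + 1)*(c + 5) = c^3 + 3*c^2 - 13*c - 15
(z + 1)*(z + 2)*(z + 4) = z^3 + 7*z^2 + 14*z + 8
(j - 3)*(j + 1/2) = j^2 - 5*j/2 - 3/2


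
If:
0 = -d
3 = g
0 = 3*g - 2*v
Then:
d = 0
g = 3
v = 9/2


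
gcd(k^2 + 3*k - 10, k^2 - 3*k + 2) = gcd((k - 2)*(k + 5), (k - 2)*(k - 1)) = k - 2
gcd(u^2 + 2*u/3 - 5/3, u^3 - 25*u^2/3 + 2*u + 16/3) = u - 1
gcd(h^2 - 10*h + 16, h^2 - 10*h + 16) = h^2 - 10*h + 16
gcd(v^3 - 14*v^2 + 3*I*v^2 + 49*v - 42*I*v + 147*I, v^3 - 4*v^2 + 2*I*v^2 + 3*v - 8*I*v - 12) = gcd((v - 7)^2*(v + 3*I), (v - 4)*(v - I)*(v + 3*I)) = v + 3*I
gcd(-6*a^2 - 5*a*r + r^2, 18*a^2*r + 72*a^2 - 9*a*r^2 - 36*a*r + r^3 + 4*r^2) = -6*a + r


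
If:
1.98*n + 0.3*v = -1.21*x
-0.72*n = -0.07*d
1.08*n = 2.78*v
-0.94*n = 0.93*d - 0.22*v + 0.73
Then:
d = -0.72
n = -0.07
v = -0.03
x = 0.12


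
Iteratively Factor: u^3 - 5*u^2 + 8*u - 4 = (u - 2)*(u^2 - 3*u + 2) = (u - 2)^2*(u - 1)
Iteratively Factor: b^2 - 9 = (b - 3)*(b + 3)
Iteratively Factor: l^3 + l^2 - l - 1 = (l + 1)*(l^2 - 1) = (l + 1)^2*(l - 1)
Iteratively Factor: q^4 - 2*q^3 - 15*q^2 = (q - 5)*(q^3 + 3*q^2) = q*(q - 5)*(q^2 + 3*q) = q^2*(q - 5)*(q + 3)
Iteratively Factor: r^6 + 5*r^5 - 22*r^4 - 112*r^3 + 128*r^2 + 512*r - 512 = (r - 1)*(r^5 + 6*r^4 - 16*r^3 - 128*r^2 + 512) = (r - 1)*(r + 4)*(r^4 + 2*r^3 - 24*r^2 - 32*r + 128) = (r - 1)*(r + 4)^2*(r^3 - 2*r^2 - 16*r + 32) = (r - 2)*(r - 1)*(r + 4)^2*(r^2 - 16) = (r - 4)*(r - 2)*(r - 1)*(r + 4)^2*(r + 4)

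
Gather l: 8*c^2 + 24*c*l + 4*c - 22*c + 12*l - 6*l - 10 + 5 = 8*c^2 - 18*c + l*(24*c + 6) - 5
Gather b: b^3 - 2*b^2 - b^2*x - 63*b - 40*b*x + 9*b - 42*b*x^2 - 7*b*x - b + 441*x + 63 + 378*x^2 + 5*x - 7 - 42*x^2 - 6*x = b^3 + b^2*(-x - 2) + b*(-42*x^2 - 47*x - 55) + 336*x^2 + 440*x + 56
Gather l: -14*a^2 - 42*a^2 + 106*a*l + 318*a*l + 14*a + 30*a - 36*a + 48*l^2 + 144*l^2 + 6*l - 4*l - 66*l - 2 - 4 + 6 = -56*a^2 + 8*a + 192*l^2 + l*(424*a - 64)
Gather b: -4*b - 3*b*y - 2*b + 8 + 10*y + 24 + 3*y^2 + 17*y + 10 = b*(-3*y - 6) + 3*y^2 + 27*y + 42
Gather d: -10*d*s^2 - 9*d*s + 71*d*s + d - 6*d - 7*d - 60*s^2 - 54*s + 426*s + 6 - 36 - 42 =d*(-10*s^2 + 62*s - 12) - 60*s^2 + 372*s - 72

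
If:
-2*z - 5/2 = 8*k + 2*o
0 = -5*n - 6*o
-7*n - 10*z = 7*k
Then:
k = -92*z/203 - 15/58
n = 15/58 - 198*z/203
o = 165*z/203 - 25/116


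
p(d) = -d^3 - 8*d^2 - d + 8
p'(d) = -3*d^2 - 16*d - 1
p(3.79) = -165.14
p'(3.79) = -104.73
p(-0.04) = 8.03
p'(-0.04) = -0.36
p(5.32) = -374.31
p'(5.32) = -171.03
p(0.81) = 1.41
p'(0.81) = -15.93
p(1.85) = -27.56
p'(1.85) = -40.87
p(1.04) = -2.82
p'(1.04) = -20.88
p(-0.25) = 7.77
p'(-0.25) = 2.81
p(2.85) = -82.98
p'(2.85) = -70.97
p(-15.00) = 1598.00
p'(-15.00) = -436.00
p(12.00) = -2884.00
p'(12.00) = -625.00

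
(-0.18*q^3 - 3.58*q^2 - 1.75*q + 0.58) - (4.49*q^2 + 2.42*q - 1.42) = -0.18*q^3 - 8.07*q^2 - 4.17*q + 2.0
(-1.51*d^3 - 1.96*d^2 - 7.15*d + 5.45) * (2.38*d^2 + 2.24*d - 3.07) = -3.5938*d^5 - 8.0472*d^4 - 16.7717*d^3 + 2.9722*d^2 + 34.1585*d - 16.7315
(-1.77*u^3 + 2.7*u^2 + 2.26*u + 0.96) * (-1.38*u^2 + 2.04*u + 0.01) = 2.4426*u^5 - 7.3368*u^4 + 2.3715*u^3 + 3.3126*u^2 + 1.981*u + 0.0096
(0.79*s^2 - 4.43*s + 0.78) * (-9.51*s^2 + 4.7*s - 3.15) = -7.5129*s^4 + 45.8423*s^3 - 30.7273*s^2 + 17.6205*s - 2.457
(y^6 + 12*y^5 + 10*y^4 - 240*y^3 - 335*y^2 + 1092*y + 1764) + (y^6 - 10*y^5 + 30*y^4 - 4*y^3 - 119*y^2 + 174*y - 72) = 2*y^6 + 2*y^5 + 40*y^4 - 244*y^3 - 454*y^2 + 1266*y + 1692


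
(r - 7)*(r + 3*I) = r^2 - 7*r + 3*I*r - 21*I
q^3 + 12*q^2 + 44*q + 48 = (q + 2)*(q + 4)*(q + 6)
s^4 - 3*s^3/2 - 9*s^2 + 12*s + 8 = (s - 2)*(s + 1/2)*(s - 2*sqrt(2))*(s + 2*sqrt(2))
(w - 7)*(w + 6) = w^2 - w - 42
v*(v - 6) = v^2 - 6*v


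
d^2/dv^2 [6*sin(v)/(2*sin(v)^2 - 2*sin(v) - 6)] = 3*(-sin(v)^5 - sin(v)^4 - 16*sin(v)^3 + 3*sin(v)^2 + 9*sin(v) - 6)/(sin(v)^2 - sin(v) - 3)^3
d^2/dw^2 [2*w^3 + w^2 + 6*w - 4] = 12*w + 2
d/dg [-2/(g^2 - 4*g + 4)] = 4*(g - 2)/(g^2 - 4*g + 4)^2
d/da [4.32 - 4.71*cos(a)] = 4.71*sin(a)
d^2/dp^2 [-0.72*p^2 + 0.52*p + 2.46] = -1.44000000000000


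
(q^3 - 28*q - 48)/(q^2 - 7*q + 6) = (q^2 + 6*q + 8)/(q - 1)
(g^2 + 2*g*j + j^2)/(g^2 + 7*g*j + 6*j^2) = (g + j)/(g + 6*j)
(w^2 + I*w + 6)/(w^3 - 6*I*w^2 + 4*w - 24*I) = (w + 3*I)/(w^2 - 4*I*w + 12)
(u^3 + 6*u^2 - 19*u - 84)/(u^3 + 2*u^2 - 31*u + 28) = (u + 3)/(u - 1)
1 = 1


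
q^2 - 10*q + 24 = (q - 6)*(q - 4)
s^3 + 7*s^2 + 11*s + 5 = (s + 1)^2*(s + 5)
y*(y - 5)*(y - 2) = y^3 - 7*y^2 + 10*y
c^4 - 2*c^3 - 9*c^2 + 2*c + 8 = (c - 4)*(c - 1)*(c + 1)*(c + 2)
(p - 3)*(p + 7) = p^2 + 4*p - 21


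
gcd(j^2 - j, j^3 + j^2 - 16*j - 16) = 1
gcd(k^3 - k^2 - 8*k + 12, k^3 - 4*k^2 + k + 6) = k - 2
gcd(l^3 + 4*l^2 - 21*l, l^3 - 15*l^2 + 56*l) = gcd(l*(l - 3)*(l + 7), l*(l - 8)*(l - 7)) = l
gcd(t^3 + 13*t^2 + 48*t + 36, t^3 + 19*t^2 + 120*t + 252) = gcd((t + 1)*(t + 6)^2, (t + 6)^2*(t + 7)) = t^2 + 12*t + 36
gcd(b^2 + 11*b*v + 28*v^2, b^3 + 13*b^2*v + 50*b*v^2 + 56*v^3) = b^2 + 11*b*v + 28*v^2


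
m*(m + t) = m^2 + m*t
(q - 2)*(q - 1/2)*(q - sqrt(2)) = q^3 - 5*q^2/2 - sqrt(2)*q^2 + q + 5*sqrt(2)*q/2 - sqrt(2)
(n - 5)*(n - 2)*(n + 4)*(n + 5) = n^4 + 2*n^3 - 33*n^2 - 50*n + 200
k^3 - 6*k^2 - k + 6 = (k - 6)*(k - 1)*(k + 1)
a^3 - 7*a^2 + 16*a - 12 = (a - 3)*(a - 2)^2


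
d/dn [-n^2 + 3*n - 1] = 3 - 2*n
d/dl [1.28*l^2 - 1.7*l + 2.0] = 2.56*l - 1.7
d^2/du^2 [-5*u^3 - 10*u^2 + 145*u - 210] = -30*u - 20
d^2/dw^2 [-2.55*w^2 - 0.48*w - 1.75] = -5.10000000000000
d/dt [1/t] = -1/t^2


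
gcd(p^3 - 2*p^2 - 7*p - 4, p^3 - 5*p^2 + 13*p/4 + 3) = p - 4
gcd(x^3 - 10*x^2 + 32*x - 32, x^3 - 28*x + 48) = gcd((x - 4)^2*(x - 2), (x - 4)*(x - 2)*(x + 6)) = x^2 - 6*x + 8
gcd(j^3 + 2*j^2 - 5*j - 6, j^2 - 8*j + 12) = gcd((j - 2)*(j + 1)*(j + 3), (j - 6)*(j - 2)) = j - 2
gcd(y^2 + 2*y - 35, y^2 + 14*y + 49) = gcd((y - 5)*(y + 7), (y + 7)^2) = y + 7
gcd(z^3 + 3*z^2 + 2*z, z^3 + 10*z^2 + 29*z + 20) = z + 1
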